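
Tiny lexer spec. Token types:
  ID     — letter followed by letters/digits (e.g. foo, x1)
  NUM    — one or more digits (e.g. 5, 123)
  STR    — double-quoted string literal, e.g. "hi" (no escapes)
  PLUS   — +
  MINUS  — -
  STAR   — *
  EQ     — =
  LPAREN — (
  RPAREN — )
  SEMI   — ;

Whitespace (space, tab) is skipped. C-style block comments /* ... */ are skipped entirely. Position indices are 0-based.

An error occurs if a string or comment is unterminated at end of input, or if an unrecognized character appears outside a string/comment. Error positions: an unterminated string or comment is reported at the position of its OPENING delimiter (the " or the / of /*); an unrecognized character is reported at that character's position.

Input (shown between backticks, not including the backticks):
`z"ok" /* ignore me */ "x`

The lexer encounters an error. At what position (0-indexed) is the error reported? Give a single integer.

Answer: 22

Derivation:
pos=0: emit ID 'z' (now at pos=1)
pos=1: enter STRING mode
pos=1: emit STR "ok" (now at pos=5)
pos=6: enter COMMENT mode (saw '/*')
exit COMMENT mode (now at pos=21)
pos=22: enter STRING mode
pos=22: ERROR — unterminated string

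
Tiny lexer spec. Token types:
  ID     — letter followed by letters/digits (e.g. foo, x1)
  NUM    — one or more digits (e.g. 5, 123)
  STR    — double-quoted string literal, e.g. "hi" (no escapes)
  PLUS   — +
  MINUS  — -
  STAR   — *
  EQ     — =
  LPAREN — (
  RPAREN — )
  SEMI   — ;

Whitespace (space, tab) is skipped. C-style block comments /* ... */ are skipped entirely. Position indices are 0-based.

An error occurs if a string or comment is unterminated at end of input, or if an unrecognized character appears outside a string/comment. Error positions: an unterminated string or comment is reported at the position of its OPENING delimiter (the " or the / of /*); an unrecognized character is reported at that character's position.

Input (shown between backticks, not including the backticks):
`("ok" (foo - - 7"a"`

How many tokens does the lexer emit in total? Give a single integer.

Answer: 8

Derivation:
pos=0: emit LPAREN '('
pos=1: enter STRING mode
pos=1: emit STR "ok" (now at pos=5)
pos=6: emit LPAREN '('
pos=7: emit ID 'foo' (now at pos=10)
pos=11: emit MINUS '-'
pos=13: emit MINUS '-'
pos=15: emit NUM '7' (now at pos=16)
pos=16: enter STRING mode
pos=16: emit STR "a" (now at pos=19)
DONE. 8 tokens: [LPAREN, STR, LPAREN, ID, MINUS, MINUS, NUM, STR]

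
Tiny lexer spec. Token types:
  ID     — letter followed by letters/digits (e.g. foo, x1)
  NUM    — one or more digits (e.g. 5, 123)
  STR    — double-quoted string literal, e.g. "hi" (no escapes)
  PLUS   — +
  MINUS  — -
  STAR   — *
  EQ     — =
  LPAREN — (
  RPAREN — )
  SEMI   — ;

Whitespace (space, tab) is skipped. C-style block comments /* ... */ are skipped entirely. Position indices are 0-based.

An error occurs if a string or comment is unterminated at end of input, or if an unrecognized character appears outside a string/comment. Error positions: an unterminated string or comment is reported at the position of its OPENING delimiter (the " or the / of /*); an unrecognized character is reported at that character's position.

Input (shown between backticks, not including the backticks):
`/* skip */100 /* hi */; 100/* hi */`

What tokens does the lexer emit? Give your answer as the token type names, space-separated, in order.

Answer: NUM SEMI NUM

Derivation:
pos=0: enter COMMENT mode (saw '/*')
exit COMMENT mode (now at pos=10)
pos=10: emit NUM '100' (now at pos=13)
pos=14: enter COMMENT mode (saw '/*')
exit COMMENT mode (now at pos=22)
pos=22: emit SEMI ';'
pos=24: emit NUM '100' (now at pos=27)
pos=27: enter COMMENT mode (saw '/*')
exit COMMENT mode (now at pos=35)
DONE. 3 tokens: [NUM, SEMI, NUM]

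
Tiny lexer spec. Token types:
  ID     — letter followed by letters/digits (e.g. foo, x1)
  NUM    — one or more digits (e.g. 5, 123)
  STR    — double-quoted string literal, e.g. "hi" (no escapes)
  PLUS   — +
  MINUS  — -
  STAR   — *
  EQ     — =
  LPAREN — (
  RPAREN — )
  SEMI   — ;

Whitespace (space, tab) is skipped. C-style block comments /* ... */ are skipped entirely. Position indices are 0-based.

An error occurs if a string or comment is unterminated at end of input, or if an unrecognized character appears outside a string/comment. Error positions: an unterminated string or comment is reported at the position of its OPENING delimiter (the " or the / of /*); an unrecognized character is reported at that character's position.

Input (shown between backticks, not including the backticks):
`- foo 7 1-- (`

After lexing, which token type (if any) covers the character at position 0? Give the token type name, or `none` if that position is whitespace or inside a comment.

Answer: MINUS

Derivation:
pos=0: emit MINUS '-'
pos=2: emit ID 'foo' (now at pos=5)
pos=6: emit NUM '7' (now at pos=7)
pos=8: emit NUM '1' (now at pos=9)
pos=9: emit MINUS '-'
pos=10: emit MINUS '-'
pos=12: emit LPAREN '('
DONE. 7 tokens: [MINUS, ID, NUM, NUM, MINUS, MINUS, LPAREN]
Position 0: char is '-' -> MINUS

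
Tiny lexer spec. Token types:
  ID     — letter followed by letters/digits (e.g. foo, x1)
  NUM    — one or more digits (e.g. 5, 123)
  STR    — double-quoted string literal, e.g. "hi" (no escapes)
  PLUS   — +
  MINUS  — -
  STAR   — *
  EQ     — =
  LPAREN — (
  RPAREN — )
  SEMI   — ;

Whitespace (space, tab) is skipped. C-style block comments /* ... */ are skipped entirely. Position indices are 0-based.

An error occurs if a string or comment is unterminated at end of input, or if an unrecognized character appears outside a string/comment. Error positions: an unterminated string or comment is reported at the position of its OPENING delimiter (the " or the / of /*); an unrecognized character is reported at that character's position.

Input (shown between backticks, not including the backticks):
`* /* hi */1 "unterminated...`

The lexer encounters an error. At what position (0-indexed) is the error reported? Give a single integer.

Answer: 12

Derivation:
pos=0: emit STAR '*'
pos=2: enter COMMENT mode (saw '/*')
exit COMMENT mode (now at pos=10)
pos=10: emit NUM '1' (now at pos=11)
pos=12: enter STRING mode
pos=12: ERROR — unterminated string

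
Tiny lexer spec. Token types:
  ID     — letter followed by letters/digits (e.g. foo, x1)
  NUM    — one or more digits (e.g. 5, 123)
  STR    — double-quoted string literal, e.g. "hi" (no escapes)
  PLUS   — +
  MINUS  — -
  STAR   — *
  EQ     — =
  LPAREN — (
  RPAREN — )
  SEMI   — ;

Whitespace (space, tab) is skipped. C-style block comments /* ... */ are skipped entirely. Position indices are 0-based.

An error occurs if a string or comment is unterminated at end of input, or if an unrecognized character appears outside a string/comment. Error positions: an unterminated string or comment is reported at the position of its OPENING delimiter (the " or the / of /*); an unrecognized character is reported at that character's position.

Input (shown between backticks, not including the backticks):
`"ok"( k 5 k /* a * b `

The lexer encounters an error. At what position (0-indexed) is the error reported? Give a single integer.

pos=0: enter STRING mode
pos=0: emit STR "ok" (now at pos=4)
pos=4: emit LPAREN '('
pos=6: emit ID 'k' (now at pos=7)
pos=8: emit NUM '5' (now at pos=9)
pos=10: emit ID 'k' (now at pos=11)
pos=12: enter COMMENT mode (saw '/*')
pos=12: ERROR — unterminated comment (reached EOF)

Answer: 12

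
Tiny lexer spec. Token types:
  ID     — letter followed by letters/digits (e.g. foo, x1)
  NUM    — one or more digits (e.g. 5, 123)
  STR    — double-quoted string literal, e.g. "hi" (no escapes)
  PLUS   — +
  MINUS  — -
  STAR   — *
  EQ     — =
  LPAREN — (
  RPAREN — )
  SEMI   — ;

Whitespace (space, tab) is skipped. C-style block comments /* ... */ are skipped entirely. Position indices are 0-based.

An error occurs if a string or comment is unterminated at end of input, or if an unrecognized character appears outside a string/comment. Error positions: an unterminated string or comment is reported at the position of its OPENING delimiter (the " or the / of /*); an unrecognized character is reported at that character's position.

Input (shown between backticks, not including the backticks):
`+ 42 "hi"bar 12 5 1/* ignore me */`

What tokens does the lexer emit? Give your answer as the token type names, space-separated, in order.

Answer: PLUS NUM STR ID NUM NUM NUM

Derivation:
pos=0: emit PLUS '+'
pos=2: emit NUM '42' (now at pos=4)
pos=5: enter STRING mode
pos=5: emit STR "hi" (now at pos=9)
pos=9: emit ID 'bar' (now at pos=12)
pos=13: emit NUM '12' (now at pos=15)
pos=16: emit NUM '5' (now at pos=17)
pos=18: emit NUM '1' (now at pos=19)
pos=19: enter COMMENT mode (saw '/*')
exit COMMENT mode (now at pos=34)
DONE. 7 tokens: [PLUS, NUM, STR, ID, NUM, NUM, NUM]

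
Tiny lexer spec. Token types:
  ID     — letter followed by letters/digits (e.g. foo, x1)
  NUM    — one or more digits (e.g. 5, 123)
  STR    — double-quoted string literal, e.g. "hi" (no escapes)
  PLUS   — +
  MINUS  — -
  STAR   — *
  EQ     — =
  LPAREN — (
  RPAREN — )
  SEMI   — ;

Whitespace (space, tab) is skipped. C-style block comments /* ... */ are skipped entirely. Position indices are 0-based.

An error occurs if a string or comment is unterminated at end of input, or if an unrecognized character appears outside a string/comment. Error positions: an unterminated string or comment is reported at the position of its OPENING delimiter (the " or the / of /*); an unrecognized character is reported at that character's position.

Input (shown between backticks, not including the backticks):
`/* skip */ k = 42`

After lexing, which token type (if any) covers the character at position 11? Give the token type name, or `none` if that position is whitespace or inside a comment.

pos=0: enter COMMENT mode (saw '/*')
exit COMMENT mode (now at pos=10)
pos=11: emit ID 'k' (now at pos=12)
pos=13: emit EQ '='
pos=15: emit NUM '42' (now at pos=17)
DONE. 3 tokens: [ID, EQ, NUM]
Position 11: char is 'k' -> ID

Answer: ID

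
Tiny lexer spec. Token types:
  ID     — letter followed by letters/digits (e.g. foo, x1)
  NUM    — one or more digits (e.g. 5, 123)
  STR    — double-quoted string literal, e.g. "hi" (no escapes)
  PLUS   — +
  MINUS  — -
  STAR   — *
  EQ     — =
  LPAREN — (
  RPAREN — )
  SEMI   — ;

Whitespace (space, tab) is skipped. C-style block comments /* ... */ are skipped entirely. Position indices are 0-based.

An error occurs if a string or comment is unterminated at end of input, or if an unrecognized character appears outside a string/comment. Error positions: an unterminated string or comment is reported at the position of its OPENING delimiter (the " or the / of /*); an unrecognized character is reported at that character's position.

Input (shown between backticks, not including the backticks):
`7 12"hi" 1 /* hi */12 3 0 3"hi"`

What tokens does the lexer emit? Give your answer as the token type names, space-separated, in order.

pos=0: emit NUM '7' (now at pos=1)
pos=2: emit NUM '12' (now at pos=4)
pos=4: enter STRING mode
pos=4: emit STR "hi" (now at pos=8)
pos=9: emit NUM '1' (now at pos=10)
pos=11: enter COMMENT mode (saw '/*')
exit COMMENT mode (now at pos=19)
pos=19: emit NUM '12' (now at pos=21)
pos=22: emit NUM '3' (now at pos=23)
pos=24: emit NUM '0' (now at pos=25)
pos=26: emit NUM '3' (now at pos=27)
pos=27: enter STRING mode
pos=27: emit STR "hi" (now at pos=31)
DONE. 9 tokens: [NUM, NUM, STR, NUM, NUM, NUM, NUM, NUM, STR]

Answer: NUM NUM STR NUM NUM NUM NUM NUM STR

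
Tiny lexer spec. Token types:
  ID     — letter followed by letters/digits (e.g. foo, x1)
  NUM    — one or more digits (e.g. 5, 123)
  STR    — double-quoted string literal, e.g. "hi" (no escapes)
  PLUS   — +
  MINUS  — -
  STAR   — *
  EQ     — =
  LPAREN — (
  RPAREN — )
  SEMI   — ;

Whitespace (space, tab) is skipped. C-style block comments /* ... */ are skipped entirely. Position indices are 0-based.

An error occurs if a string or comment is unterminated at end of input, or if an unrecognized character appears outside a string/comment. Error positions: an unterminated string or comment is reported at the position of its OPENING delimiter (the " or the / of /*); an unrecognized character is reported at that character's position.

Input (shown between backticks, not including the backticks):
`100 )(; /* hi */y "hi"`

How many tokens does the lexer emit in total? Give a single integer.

Answer: 6

Derivation:
pos=0: emit NUM '100' (now at pos=3)
pos=4: emit RPAREN ')'
pos=5: emit LPAREN '('
pos=6: emit SEMI ';'
pos=8: enter COMMENT mode (saw '/*')
exit COMMENT mode (now at pos=16)
pos=16: emit ID 'y' (now at pos=17)
pos=18: enter STRING mode
pos=18: emit STR "hi" (now at pos=22)
DONE. 6 tokens: [NUM, RPAREN, LPAREN, SEMI, ID, STR]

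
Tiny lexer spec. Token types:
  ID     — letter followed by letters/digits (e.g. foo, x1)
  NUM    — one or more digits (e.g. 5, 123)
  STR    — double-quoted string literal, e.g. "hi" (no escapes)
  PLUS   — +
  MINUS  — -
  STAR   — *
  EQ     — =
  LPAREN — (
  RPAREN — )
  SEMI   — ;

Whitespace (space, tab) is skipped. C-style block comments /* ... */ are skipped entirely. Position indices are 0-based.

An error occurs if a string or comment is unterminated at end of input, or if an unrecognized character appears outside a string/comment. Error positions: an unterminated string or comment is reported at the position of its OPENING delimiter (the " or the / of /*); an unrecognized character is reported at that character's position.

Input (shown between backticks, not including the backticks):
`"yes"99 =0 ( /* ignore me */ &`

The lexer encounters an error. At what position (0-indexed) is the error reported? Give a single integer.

Answer: 29

Derivation:
pos=0: enter STRING mode
pos=0: emit STR "yes" (now at pos=5)
pos=5: emit NUM '99' (now at pos=7)
pos=8: emit EQ '='
pos=9: emit NUM '0' (now at pos=10)
pos=11: emit LPAREN '('
pos=13: enter COMMENT mode (saw '/*')
exit COMMENT mode (now at pos=28)
pos=29: ERROR — unrecognized char '&'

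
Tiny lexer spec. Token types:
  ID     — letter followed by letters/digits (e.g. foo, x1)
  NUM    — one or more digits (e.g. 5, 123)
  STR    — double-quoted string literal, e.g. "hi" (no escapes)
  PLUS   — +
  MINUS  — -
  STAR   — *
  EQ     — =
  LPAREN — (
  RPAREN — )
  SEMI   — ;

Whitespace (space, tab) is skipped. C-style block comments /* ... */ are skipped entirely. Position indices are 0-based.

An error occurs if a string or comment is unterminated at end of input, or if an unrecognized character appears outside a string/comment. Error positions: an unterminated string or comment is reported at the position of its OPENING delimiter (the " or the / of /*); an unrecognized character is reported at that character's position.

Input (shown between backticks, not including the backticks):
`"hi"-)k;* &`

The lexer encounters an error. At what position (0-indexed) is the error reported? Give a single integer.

pos=0: enter STRING mode
pos=0: emit STR "hi" (now at pos=4)
pos=4: emit MINUS '-'
pos=5: emit RPAREN ')'
pos=6: emit ID 'k' (now at pos=7)
pos=7: emit SEMI ';'
pos=8: emit STAR '*'
pos=10: ERROR — unrecognized char '&'

Answer: 10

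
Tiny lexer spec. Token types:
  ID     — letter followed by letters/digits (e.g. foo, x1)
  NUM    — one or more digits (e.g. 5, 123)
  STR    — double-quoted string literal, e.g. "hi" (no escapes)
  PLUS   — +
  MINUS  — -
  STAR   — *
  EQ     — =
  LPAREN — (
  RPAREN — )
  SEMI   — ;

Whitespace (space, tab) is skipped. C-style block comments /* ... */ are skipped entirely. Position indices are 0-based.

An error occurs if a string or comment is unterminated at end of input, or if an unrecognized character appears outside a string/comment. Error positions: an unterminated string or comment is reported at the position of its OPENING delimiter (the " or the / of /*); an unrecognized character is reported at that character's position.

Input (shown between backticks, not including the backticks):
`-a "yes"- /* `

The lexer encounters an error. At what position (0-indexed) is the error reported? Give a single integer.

Answer: 10

Derivation:
pos=0: emit MINUS '-'
pos=1: emit ID 'a' (now at pos=2)
pos=3: enter STRING mode
pos=3: emit STR "yes" (now at pos=8)
pos=8: emit MINUS '-'
pos=10: enter COMMENT mode (saw '/*')
pos=10: ERROR — unterminated comment (reached EOF)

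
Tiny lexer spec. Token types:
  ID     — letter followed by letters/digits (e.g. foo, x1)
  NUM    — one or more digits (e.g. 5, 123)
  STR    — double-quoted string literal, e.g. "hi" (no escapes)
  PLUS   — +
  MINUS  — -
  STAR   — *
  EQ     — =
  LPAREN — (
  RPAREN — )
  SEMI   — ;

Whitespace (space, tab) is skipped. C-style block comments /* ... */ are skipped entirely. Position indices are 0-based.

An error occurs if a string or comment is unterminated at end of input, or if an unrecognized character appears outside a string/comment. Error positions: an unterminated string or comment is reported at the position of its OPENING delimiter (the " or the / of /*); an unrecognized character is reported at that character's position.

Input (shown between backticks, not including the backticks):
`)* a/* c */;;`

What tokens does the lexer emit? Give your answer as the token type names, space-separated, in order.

pos=0: emit RPAREN ')'
pos=1: emit STAR '*'
pos=3: emit ID 'a' (now at pos=4)
pos=4: enter COMMENT mode (saw '/*')
exit COMMENT mode (now at pos=11)
pos=11: emit SEMI ';'
pos=12: emit SEMI ';'
DONE. 5 tokens: [RPAREN, STAR, ID, SEMI, SEMI]

Answer: RPAREN STAR ID SEMI SEMI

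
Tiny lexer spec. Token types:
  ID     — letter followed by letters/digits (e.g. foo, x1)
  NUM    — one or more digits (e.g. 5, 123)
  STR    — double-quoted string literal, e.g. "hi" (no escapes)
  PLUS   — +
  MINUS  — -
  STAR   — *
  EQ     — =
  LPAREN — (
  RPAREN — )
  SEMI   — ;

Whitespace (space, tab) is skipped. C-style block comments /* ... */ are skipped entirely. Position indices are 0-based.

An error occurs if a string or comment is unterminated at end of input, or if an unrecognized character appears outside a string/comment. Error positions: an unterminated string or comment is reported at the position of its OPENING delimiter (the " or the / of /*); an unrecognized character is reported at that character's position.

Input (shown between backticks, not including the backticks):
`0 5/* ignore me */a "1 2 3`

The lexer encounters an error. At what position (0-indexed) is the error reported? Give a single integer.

pos=0: emit NUM '0' (now at pos=1)
pos=2: emit NUM '5' (now at pos=3)
pos=3: enter COMMENT mode (saw '/*')
exit COMMENT mode (now at pos=18)
pos=18: emit ID 'a' (now at pos=19)
pos=20: enter STRING mode
pos=20: ERROR — unterminated string

Answer: 20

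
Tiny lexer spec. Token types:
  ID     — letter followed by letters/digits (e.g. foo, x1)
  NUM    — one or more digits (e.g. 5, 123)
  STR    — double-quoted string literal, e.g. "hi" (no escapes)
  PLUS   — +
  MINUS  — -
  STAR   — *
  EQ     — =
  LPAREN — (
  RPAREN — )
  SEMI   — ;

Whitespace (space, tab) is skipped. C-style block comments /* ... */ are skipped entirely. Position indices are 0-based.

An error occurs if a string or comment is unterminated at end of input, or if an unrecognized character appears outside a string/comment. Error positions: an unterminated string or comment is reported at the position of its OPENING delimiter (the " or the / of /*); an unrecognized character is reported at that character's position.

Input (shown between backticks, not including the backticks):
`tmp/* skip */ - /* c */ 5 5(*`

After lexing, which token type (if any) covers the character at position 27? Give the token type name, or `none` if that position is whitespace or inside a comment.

Answer: LPAREN

Derivation:
pos=0: emit ID 'tmp' (now at pos=3)
pos=3: enter COMMENT mode (saw '/*')
exit COMMENT mode (now at pos=13)
pos=14: emit MINUS '-'
pos=16: enter COMMENT mode (saw '/*')
exit COMMENT mode (now at pos=23)
pos=24: emit NUM '5' (now at pos=25)
pos=26: emit NUM '5' (now at pos=27)
pos=27: emit LPAREN '('
pos=28: emit STAR '*'
DONE. 6 tokens: [ID, MINUS, NUM, NUM, LPAREN, STAR]
Position 27: char is '(' -> LPAREN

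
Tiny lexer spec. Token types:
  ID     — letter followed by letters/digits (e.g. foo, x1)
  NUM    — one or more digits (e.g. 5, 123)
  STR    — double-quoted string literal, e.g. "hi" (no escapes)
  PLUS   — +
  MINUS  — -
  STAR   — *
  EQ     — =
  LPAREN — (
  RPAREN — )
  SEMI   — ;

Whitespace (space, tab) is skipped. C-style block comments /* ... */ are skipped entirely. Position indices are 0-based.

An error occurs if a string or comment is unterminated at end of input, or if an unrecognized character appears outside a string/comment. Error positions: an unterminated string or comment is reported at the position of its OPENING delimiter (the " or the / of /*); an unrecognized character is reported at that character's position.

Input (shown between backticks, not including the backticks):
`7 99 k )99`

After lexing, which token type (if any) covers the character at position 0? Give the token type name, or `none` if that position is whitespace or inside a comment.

Answer: NUM

Derivation:
pos=0: emit NUM '7' (now at pos=1)
pos=2: emit NUM '99' (now at pos=4)
pos=5: emit ID 'k' (now at pos=6)
pos=7: emit RPAREN ')'
pos=8: emit NUM '99' (now at pos=10)
DONE. 5 tokens: [NUM, NUM, ID, RPAREN, NUM]
Position 0: char is '7' -> NUM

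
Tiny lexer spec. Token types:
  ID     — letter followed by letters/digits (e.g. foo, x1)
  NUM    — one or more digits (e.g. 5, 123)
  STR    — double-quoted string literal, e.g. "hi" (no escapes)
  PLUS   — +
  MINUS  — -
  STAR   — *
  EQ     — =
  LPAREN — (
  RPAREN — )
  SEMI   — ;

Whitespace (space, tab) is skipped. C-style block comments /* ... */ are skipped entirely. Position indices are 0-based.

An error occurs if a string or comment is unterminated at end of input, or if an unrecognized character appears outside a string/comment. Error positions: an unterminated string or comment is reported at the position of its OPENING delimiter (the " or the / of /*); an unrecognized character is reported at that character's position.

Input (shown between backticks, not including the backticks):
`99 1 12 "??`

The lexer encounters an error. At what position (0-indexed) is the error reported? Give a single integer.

Answer: 8

Derivation:
pos=0: emit NUM '99' (now at pos=2)
pos=3: emit NUM '1' (now at pos=4)
pos=5: emit NUM '12' (now at pos=7)
pos=8: enter STRING mode
pos=8: ERROR — unterminated string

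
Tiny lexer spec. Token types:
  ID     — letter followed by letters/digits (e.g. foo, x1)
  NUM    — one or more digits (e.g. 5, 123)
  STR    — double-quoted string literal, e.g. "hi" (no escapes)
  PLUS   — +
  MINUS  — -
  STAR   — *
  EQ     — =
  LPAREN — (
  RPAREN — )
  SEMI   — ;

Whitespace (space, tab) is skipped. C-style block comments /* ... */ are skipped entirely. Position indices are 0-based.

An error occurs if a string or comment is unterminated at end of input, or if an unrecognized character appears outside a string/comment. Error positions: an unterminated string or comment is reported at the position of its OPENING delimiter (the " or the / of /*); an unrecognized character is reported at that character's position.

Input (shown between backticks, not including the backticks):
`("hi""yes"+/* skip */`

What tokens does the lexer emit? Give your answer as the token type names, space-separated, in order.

Answer: LPAREN STR STR PLUS

Derivation:
pos=0: emit LPAREN '('
pos=1: enter STRING mode
pos=1: emit STR "hi" (now at pos=5)
pos=5: enter STRING mode
pos=5: emit STR "yes" (now at pos=10)
pos=10: emit PLUS '+'
pos=11: enter COMMENT mode (saw '/*')
exit COMMENT mode (now at pos=21)
DONE. 4 tokens: [LPAREN, STR, STR, PLUS]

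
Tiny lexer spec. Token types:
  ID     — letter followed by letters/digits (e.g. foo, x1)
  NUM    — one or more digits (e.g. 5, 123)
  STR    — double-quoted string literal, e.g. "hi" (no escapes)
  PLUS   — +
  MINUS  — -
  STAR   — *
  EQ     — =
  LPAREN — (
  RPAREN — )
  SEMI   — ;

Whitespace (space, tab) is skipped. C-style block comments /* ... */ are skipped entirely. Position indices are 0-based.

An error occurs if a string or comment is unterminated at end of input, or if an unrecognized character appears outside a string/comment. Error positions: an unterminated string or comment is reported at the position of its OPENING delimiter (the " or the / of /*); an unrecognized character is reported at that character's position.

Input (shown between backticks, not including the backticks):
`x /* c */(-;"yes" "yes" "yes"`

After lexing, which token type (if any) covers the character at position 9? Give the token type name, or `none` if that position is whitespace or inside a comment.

pos=0: emit ID 'x' (now at pos=1)
pos=2: enter COMMENT mode (saw '/*')
exit COMMENT mode (now at pos=9)
pos=9: emit LPAREN '('
pos=10: emit MINUS '-'
pos=11: emit SEMI ';'
pos=12: enter STRING mode
pos=12: emit STR "yes" (now at pos=17)
pos=18: enter STRING mode
pos=18: emit STR "yes" (now at pos=23)
pos=24: enter STRING mode
pos=24: emit STR "yes" (now at pos=29)
DONE. 7 tokens: [ID, LPAREN, MINUS, SEMI, STR, STR, STR]
Position 9: char is '(' -> LPAREN

Answer: LPAREN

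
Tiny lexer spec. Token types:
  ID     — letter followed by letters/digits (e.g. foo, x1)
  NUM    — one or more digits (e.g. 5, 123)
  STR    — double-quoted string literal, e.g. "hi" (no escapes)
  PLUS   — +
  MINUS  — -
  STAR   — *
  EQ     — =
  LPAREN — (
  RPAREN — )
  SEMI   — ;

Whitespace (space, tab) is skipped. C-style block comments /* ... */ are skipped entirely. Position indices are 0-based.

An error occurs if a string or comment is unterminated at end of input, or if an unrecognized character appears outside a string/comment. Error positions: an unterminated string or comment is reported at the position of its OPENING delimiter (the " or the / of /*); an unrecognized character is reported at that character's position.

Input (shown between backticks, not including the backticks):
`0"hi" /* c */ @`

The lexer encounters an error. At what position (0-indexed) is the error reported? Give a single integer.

pos=0: emit NUM '0' (now at pos=1)
pos=1: enter STRING mode
pos=1: emit STR "hi" (now at pos=5)
pos=6: enter COMMENT mode (saw '/*')
exit COMMENT mode (now at pos=13)
pos=14: ERROR — unrecognized char '@'

Answer: 14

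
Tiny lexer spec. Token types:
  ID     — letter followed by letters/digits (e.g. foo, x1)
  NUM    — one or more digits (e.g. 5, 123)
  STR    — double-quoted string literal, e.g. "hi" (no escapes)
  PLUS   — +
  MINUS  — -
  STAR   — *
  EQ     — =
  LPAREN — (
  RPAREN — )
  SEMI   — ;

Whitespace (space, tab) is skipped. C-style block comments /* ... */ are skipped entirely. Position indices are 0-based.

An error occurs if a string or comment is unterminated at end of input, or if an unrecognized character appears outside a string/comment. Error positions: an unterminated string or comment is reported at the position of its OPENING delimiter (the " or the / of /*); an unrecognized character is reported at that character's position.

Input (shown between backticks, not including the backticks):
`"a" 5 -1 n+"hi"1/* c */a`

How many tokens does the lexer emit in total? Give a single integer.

Answer: 9

Derivation:
pos=0: enter STRING mode
pos=0: emit STR "a" (now at pos=3)
pos=4: emit NUM '5' (now at pos=5)
pos=6: emit MINUS '-'
pos=7: emit NUM '1' (now at pos=8)
pos=9: emit ID 'n' (now at pos=10)
pos=10: emit PLUS '+'
pos=11: enter STRING mode
pos=11: emit STR "hi" (now at pos=15)
pos=15: emit NUM '1' (now at pos=16)
pos=16: enter COMMENT mode (saw '/*')
exit COMMENT mode (now at pos=23)
pos=23: emit ID 'a' (now at pos=24)
DONE. 9 tokens: [STR, NUM, MINUS, NUM, ID, PLUS, STR, NUM, ID]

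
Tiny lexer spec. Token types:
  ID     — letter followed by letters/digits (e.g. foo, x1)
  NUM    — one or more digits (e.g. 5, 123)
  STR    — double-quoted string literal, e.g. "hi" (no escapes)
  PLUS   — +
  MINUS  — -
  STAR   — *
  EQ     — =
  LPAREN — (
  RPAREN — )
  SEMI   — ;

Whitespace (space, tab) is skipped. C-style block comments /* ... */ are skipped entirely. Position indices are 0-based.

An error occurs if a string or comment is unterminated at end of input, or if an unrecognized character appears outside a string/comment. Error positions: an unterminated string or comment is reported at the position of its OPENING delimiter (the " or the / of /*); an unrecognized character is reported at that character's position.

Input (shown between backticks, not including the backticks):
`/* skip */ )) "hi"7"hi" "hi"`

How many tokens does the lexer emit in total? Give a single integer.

pos=0: enter COMMENT mode (saw '/*')
exit COMMENT mode (now at pos=10)
pos=11: emit RPAREN ')'
pos=12: emit RPAREN ')'
pos=14: enter STRING mode
pos=14: emit STR "hi" (now at pos=18)
pos=18: emit NUM '7' (now at pos=19)
pos=19: enter STRING mode
pos=19: emit STR "hi" (now at pos=23)
pos=24: enter STRING mode
pos=24: emit STR "hi" (now at pos=28)
DONE. 6 tokens: [RPAREN, RPAREN, STR, NUM, STR, STR]

Answer: 6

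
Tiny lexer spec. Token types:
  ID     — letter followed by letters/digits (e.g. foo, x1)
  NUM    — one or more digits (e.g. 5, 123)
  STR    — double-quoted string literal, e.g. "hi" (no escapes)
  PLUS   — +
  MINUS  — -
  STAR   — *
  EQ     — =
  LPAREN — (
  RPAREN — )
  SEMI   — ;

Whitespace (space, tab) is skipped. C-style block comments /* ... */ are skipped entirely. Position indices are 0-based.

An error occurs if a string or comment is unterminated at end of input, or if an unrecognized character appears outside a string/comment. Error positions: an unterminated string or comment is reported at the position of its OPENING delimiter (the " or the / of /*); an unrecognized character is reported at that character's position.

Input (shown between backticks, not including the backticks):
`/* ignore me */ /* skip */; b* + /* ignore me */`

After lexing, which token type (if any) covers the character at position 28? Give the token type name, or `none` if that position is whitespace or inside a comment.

Answer: ID

Derivation:
pos=0: enter COMMENT mode (saw '/*')
exit COMMENT mode (now at pos=15)
pos=16: enter COMMENT mode (saw '/*')
exit COMMENT mode (now at pos=26)
pos=26: emit SEMI ';'
pos=28: emit ID 'b' (now at pos=29)
pos=29: emit STAR '*'
pos=31: emit PLUS '+'
pos=33: enter COMMENT mode (saw '/*')
exit COMMENT mode (now at pos=48)
DONE. 4 tokens: [SEMI, ID, STAR, PLUS]
Position 28: char is 'b' -> ID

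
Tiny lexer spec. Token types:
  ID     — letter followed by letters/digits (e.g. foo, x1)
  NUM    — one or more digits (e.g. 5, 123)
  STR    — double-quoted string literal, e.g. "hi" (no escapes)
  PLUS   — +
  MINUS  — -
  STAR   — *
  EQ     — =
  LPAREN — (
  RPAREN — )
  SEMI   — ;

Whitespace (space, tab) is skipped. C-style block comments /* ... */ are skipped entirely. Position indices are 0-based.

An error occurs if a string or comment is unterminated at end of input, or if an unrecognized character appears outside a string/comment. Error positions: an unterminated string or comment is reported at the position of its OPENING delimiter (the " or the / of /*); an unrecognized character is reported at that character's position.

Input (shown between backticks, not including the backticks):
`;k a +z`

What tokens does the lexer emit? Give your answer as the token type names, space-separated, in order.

pos=0: emit SEMI ';'
pos=1: emit ID 'k' (now at pos=2)
pos=3: emit ID 'a' (now at pos=4)
pos=5: emit PLUS '+'
pos=6: emit ID 'z' (now at pos=7)
DONE. 5 tokens: [SEMI, ID, ID, PLUS, ID]

Answer: SEMI ID ID PLUS ID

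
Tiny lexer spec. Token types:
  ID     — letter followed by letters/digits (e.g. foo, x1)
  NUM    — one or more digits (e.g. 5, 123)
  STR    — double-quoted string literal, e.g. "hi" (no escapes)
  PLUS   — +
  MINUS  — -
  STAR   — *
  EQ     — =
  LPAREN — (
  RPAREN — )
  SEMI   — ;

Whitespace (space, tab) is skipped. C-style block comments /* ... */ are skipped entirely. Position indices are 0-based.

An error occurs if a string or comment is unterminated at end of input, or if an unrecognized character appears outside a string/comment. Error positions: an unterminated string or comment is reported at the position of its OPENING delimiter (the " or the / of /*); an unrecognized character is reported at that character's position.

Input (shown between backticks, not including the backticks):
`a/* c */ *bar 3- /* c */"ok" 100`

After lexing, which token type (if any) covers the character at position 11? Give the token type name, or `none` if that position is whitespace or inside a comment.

pos=0: emit ID 'a' (now at pos=1)
pos=1: enter COMMENT mode (saw '/*')
exit COMMENT mode (now at pos=8)
pos=9: emit STAR '*'
pos=10: emit ID 'bar' (now at pos=13)
pos=14: emit NUM '3' (now at pos=15)
pos=15: emit MINUS '-'
pos=17: enter COMMENT mode (saw '/*')
exit COMMENT mode (now at pos=24)
pos=24: enter STRING mode
pos=24: emit STR "ok" (now at pos=28)
pos=29: emit NUM '100' (now at pos=32)
DONE. 7 tokens: [ID, STAR, ID, NUM, MINUS, STR, NUM]
Position 11: char is 'a' -> ID

Answer: ID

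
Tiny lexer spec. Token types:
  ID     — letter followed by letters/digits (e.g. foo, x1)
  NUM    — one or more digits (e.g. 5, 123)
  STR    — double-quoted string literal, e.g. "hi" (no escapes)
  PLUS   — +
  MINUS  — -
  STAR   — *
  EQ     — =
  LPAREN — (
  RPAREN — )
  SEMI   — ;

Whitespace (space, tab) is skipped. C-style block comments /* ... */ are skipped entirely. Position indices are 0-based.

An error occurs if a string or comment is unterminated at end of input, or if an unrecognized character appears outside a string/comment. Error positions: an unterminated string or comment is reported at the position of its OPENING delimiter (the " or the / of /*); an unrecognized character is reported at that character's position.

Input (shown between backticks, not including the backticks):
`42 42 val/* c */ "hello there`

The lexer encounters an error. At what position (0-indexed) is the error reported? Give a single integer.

pos=0: emit NUM '42' (now at pos=2)
pos=3: emit NUM '42' (now at pos=5)
pos=6: emit ID 'val' (now at pos=9)
pos=9: enter COMMENT mode (saw '/*')
exit COMMENT mode (now at pos=16)
pos=17: enter STRING mode
pos=17: ERROR — unterminated string

Answer: 17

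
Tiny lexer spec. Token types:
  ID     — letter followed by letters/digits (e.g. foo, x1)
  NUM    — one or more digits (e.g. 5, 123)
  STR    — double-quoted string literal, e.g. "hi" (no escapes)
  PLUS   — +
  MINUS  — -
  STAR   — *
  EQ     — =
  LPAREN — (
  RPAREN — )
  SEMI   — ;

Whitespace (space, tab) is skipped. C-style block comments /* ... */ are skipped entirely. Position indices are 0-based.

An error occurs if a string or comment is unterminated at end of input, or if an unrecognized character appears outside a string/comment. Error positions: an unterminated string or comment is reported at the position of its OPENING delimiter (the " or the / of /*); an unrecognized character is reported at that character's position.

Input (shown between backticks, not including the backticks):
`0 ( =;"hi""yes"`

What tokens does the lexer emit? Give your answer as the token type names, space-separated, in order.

pos=0: emit NUM '0' (now at pos=1)
pos=2: emit LPAREN '('
pos=4: emit EQ '='
pos=5: emit SEMI ';'
pos=6: enter STRING mode
pos=6: emit STR "hi" (now at pos=10)
pos=10: enter STRING mode
pos=10: emit STR "yes" (now at pos=15)
DONE. 6 tokens: [NUM, LPAREN, EQ, SEMI, STR, STR]

Answer: NUM LPAREN EQ SEMI STR STR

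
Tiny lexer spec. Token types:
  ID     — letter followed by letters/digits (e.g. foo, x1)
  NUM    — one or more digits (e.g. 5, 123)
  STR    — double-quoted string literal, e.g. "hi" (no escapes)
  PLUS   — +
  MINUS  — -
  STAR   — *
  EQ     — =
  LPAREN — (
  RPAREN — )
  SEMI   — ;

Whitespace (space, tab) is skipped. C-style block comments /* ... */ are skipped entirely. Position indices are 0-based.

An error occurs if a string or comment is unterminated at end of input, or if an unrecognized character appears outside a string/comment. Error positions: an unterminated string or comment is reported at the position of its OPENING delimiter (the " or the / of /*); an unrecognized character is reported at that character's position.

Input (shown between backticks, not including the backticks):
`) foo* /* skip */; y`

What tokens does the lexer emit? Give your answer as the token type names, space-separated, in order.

pos=0: emit RPAREN ')'
pos=2: emit ID 'foo' (now at pos=5)
pos=5: emit STAR '*'
pos=7: enter COMMENT mode (saw '/*')
exit COMMENT mode (now at pos=17)
pos=17: emit SEMI ';'
pos=19: emit ID 'y' (now at pos=20)
DONE. 5 tokens: [RPAREN, ID, STAR, SEMI, ID]

Answer: RPAREN ID STAR SEMI ID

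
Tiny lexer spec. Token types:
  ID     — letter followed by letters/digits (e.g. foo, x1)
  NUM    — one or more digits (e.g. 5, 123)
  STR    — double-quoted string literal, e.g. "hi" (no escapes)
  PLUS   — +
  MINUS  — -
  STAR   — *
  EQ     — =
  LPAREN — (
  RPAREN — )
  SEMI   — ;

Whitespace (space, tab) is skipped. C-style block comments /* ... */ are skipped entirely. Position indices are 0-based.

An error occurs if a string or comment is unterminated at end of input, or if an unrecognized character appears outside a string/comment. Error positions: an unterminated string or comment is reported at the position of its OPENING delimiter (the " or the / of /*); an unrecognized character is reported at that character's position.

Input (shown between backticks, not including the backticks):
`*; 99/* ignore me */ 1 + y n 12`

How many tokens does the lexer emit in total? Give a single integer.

pos=0: emit STAR '*'
pos=1: emit SEMI ';'
pos=3: emit NUM '99' (now at pos=5)
pos=5: enter COMMENT mode (saw '/*')
exit COMMENT mode (now at pos=20)
pos=21: emit NUM '1' (now at pos=22)
pos=23: emit PLUS '+'
pos=25: emit ID 'y' (now at pos=26)
pos=27: emit ID 'n' (now at pos=28)
pos=29: emit NUM '12' (now at pos=31)
DONE. 8 tokens: [STAR, SEMI, NUM, NUM, PLUS, ID, ID, NUM]

Answer: 8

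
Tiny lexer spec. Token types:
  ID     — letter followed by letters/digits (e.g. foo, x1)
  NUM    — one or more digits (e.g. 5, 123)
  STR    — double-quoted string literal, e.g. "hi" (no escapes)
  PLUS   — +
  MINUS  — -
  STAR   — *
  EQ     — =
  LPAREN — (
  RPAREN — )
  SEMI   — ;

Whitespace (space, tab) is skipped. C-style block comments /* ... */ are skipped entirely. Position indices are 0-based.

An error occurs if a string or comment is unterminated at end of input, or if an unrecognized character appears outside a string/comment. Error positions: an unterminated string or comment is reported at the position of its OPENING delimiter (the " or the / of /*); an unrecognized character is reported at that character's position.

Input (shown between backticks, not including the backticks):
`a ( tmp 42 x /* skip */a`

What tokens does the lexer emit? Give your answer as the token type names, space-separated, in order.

pos=0: emit ID 'a' (now at pos=1)
pos=2: emit LPAREN '('
pos=4: emit ID 'tmp' (now at pos=7)
pos=8: emit NUM '42' (now at pos=10)
pos=11: emit ID 'x' (now at pos=12)
pos=13: enter COMMENT mode (saw '/*')
exit COMMENT mode (now at pos=23)
pos=23: emit ID 'a' (now at pos=24)
DONE. 6 tokens: [ID, LPAREN, ID, NUM, ID, ID]

Answer: ID LPAREN ID NUM ID ID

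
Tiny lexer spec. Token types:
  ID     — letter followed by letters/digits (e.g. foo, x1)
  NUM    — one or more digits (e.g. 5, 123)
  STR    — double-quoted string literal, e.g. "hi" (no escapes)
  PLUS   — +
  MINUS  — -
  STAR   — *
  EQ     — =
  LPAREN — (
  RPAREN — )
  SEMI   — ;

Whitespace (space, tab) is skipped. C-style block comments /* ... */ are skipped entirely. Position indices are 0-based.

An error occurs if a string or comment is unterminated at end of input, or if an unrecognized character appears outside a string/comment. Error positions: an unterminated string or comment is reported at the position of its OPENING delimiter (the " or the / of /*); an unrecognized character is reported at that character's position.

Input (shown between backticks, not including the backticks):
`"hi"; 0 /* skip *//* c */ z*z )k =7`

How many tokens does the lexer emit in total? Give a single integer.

pos=0: enter STRING mode
pos=0: emit STR "hi" (now at pos=4)
pos=4: emit SEMI ';'
pos=6: emit NUM '0' (now at pos=7)
pos=8: enter COMMENT mode (saw '/*')
exit COMMENT mode (now at pos=18)
pos=18: enter COMMENT mode (saw '/*')
exit COMMENT mode (now at pos=25)
pos=26: emit ID 'z' (now at pos=27)
pos=27: emit STAR '*'
pos=28: emit ID 'z' (now at pos=29)
pos=30: emit RPAREN ')'
pos=31: emit ID 'k' (now at pos=32)
pos=33: emit EQ '='
pos=34: emit NUM '7' (now at pos=35)
DONE. 10 tokens: [STR, SEMI, NUM, ID, STAR, ID, RPAREN, ID, EQ, NUM]

Answer: 10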